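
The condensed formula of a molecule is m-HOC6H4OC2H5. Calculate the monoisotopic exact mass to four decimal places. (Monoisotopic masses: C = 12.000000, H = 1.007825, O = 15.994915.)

138.0681

Atom tally by fragment:
  benzene ring core → C:6 H:6
  (− 2 ring H displaced by substituents)
  + OH → O:1 H:1
  + OC2H5 → C:2 H:5 O:1
Element totals:
  C: 8
  H: 10
  O: 2
Molecular formula: C8H10O2.
  M = 8(12.0) + 10(1.007825) + 2(15.994915)
    = 96.000000 + 10.078250 + 31.989830 = 138.068080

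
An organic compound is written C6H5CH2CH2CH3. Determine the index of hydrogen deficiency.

Element totals:
  C: 9
  H: 12
Molecular formula: C9H12.
DoU = (2C + 2 + N − H − X) / 2 = (2·9 + 2 + 0 − 12 − 0) / 2 = 4.

4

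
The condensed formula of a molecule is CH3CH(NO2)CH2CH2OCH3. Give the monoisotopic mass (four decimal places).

Atom tally by fragment:
  CH3 → C:1 H:3
  CH(NO2) → C:1 H:1 N:1 O:2
  CH2 → C:1 H:2
  CH2OCH3 → C:2 H:5 O:1
Element totals:
  C: 5
  H: 11
  N: 1
  O: 3
Molecular formula: C5H11NO3.
  M = 5(12.0) + 11(1.007825) + 14.003074 + 3(15.994915)
    = 60.000000 + 11.086075 + 14.003074 + 47.984745 = 133.073894

133.0739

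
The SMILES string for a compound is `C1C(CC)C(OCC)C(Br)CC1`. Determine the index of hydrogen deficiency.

1

Atom tally by fragment:
  cyclohexane ring core → C:6 H:12
  (− 3 ring H displaced by substituents)
  + C2H5 → C:2 H:5
  + OC2H5 → C:2 H:5 O:1
  + Br → Br:1
Element totals:
  C: 10
  H: 19
  Br: 1
  O: 1
Molecular formula: C10H19BrO.
DoU = (2C + 2 + N − H − X) / 2 = (2·10 + 2 + 0 − 19 − 1) / 2 = 1.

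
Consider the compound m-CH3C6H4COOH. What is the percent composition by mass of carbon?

Element totals:
  C: 8
  H: 8
  O: 2
Molecular formula: C8H8O2.
Molar mass = 136.150 g/mol.
Mass from C: 8 × 12.011 = 96.088 g/mol.
%C = 96.088 / 136.150 × 100 = 70.58%.

70.58%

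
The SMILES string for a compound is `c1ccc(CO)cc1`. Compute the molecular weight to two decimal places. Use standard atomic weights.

Atom tally by fragment:
  benzene ring core → C:6 H:6
  (− 1 ring H displaced by substituents)
  + CH2OH → C:1 H:3 O:1
Element totals:
  C: 7
  H: 8
  O: 1
Molecular formula: C7H8O.
  M = 7(12.011) + 8(1.008) + 15.999
    = 84.077 + 8.064 + 15.999 = 108.140

108.14 g/mol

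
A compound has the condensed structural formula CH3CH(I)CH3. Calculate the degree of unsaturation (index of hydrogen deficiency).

Atom tally by fragment:
  CH3 → C:1 H:3
  CH(I) → C:1 H:1 I:1
  CH3 → C:1 H:3
Element totals:
  C: 3
  H: 7
  I: 1
Molecular formula: C3H7I.
DoU = (2C + 2 + N − H − X) / 2 = (2·3 + 2 + 0 − 7 − 1) / 2 = 0.

0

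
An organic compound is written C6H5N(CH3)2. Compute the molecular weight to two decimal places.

121.18 g/mol

Element totals:
  C: 8
  H: 11
  N: 1
Molecular formula: C8H11N.
  M = 8(12.011) + 11(1.008) + 14.007
    = 96.088 + 11.088 + 14.007 = 121.183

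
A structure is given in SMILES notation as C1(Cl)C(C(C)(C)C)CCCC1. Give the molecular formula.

C10H19Cl

Atom tally by fragment:
  cyclohexane ring core → C:6 H:12
  (− 2 ring H displaced by substituents)
  + Cl → Cl:1
  + C(CH3)3 → C:4 H:9
Element totals:
  C: 10
  H: 19
  Cl: 1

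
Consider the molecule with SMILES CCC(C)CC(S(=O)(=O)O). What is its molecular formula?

Atom tally by fragment:
  CH3 → C:1 H:3
  CH2 → C:1 H:2
  CH(CH3) → C:2 H:4
  CH2 → C:1 H:2
  CH2SO3H → C:1 H:3 S:1 O:3
Element totals:
  C: 6
  H: 14
  O: 3
  S: 1

C6H14O3S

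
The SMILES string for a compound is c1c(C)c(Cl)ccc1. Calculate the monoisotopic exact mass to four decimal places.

Atom tally by fragment:
  benzene ring core → C:6 H:6
  (− 2 ring H displaced by substituents)
  + CH3 → C:1 H:3
  + Cl → Cl:1
Element totals:
  C: 7
  H: 7
  Cl: 1
Molecular formula: C7H7Cl.
  M = 7(12.0) + 7(1.007825) + 34.968853
    = 84.000000 + 7.054775 + 34.968853 = 126.023628

126.0236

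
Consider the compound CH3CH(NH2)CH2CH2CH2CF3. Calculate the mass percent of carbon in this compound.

46.45%

Element totals:
  C: 6
  H: 12
  F: 3
  N: 1
Molecular formula: C6H12F3N.
Molar mass = 155.163 g/mol.
Mass from C: 6 × 12.011 = 72.066 g/mol.
%C = 72.066 / 155.163 × 100 = 46.45%.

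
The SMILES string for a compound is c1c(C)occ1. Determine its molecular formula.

C5H6O

Atom tally by fragment:
  furan ring core → C:4 H:4 O:1
  (− 1 ring H displaced by substituents)
  + CH3 → C:1 H:3
Element totals:
  C: 5
  H: 6
  O: 1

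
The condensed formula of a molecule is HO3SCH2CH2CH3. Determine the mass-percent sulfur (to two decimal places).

25.82%

Atom tally by fragment:
  HO3SCH2 → C:1 H:3 S:1 O:3
  CH2 → C:1 H:2
  CH3 → C:1 H:3
Element totals:
  C: 3
  H: 8
  O: 3
  S: 1
Molecular formula: C3H8O3S.
Molar mass = 124.154 g/mol.
Mass from S: 1 × 32.06 = 32.060 g/mol.
%S = 32.060 / 124.154 × 100 = 25.82%.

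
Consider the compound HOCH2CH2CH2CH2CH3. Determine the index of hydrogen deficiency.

0

Element totals:
  C: 5
  H: 12
  O: 1
Molecular formula: C5H12O.
DoU = (2C + 2 + N − H − X) / 2 = (2·5 + 2 + 0 − 12 − 0) / 2 = 0.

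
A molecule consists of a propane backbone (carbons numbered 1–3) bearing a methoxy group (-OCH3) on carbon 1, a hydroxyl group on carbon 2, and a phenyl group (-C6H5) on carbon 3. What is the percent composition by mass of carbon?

72.26%

Atom tally by fragment:
  CH3OCH2 → C:2 H:5 O:1
  CH(OH) → C:1 H:2 O:1
  CH2C6H5 → C:7 H:7
Element totals:
  C: 10
  H: 14
  O: 2
Molecular formula: C10H14O2.
Molar mass = 166.220 g/mol.
Mass from C: 10 × 12.011 = 120.110 g/mol.
%C = 120.110 / 166.220 × 100 = 72.26%.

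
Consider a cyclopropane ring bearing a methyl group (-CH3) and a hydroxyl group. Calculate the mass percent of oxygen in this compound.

Atom tally by fragment:
  cyclopropane ring core → C:3 H:6
  (− 2 ring H displaced by substituents)
  + CH3 → C:1 H:3
  + OH → O:1 H:1
Element totals:
  C: 4
  H: 8
  O: 1
Molecular formula: C4H8O.
Molar mass = 72.107 g/mol.
Mass from O: 1 × 15.999 = 15.999 g/mol.
%O = 15.999 / 72.107 × 100 = 22.19%.

22.19%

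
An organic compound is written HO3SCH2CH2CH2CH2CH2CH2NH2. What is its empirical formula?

C6H15NO3S

Atom tally by fragment:
  HO3SCH2 → C:1 H:3 S:1 O:3
  CH2 → C:1 H:2
  CH2 → C:1 H:2
  CH2 → C:1 H:2
  CH2 → C:1 H:2
  CH2NH2 → C:1 H:4 N:1
Element totals:
  C: 6
  H: 15
  N: 1
  O: 3
  S: 1
Molecular formula: C6H15NO3S.
gcd of subscripts (6, 15, 1, 3, 1) = 1, so the empirical formula equals the molecular formula.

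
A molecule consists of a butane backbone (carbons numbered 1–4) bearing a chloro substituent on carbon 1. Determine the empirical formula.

Atom tally by fragment:
  ClCH2 → C:1 H:2 Cl:1
  CH2 → C:1 H:2
  CH2 → C:1 H:2
  CH3 → C:1 H:3
Element totals:
  C: 4
  H: 9
  Cl: 1
Molecular formula: C4H9Cl.
gcd of subscripts (4, 1, 9) = 1, so the empirical formula equals the molecular formula.

C4H9Cl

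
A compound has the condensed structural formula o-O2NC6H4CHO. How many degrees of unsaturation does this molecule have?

6

Atom tally by fragment:
  benzene ring core → C:6 H:6
  (− 2 ring H displaced by substituents)
  + NO2 → N:1 O:2
  + CHO → C:1 H:1 O:1
Element totals:
  C: 7
  H: 5
  N: 1
  O: 3
Molecular formula: C7H5NO3.
DoU = (2C + 2 + N − H − X) / 2 = (2·7 + 2 + 1 − 5 − 0) / 2 = 6.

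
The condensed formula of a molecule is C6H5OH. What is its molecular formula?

C6H6O

Atom tally by fragment:
  benzene ring core → C:6 H:6
  (− 1 ring H displaced by substituents)
  + OH → O:1 H:1
Element totals:
  C: 6
  H: 6
  O: 1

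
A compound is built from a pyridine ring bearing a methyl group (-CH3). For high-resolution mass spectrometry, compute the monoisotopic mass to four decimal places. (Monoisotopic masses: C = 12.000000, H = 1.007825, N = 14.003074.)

Atom tally by fragment:
  pyridine ring core → C:5 H:5 N:1
  (− 1 ring H displaced by substituents)
  + CH3 → C:1 H:3
Element totals:
  C: 6
  H: 7
  N: 1
Molecular formula: C6H7N.
  M = 6(12.0) + 7(1.007825) + 14.003074
    = 72.000000 + 7.054775 + 14.003074 = 93.057849

93.0578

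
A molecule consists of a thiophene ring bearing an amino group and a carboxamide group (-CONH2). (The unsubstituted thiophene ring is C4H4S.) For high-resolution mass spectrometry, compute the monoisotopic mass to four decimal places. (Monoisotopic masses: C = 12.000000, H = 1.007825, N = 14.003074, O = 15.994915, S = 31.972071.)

Atom tally by fragment:
  thiophene ring core → C:4 H:4 S:1
  (− 2 ring H displaced by substituents)
  + NH2 → N:1 H:2
  + CONH2 → C:1 H:2 O:1 N:1
Element totals:
  C: 5
  H: 6
  N: 2
  O: 1
  S: 1
Molecular formula: C5H6N2OS.
  M = 5(12.0) + 6(1.007825) + 2(14.003074) + 15.994915 + 31.972071
    = 60.000000 + 6.046950 + 28.006148 + 15.994915 + 31.972071 = 142.020084

142.0201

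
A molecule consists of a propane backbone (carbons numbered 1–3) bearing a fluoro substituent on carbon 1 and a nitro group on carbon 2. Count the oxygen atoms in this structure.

2

Atom tally by fragment:
  FCH2 → C:1 H:2 F:1
  CH(NO2) → C:1 H:1 N:1 O:2
  CH3 → C:1 H:3
Element totals:
  C: 3
  H: 6
  F: 1
  N: 1
  O: 2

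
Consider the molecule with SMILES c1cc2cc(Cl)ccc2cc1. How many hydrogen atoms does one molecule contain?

7

Atom tally by fragment:
  naphthalene ring system core → C:10 H:8
  (− 1 ring H displaced by substituents)
  + Cl → Cl:1
Element totals:
  C: 10
  H: 7
  Cl: 1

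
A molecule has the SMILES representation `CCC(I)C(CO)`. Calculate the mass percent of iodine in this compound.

59.29%

Atom tally by fragment:
  CH3 → C:1 H:3
  CH2 → C:1 H:2
  CH(I) → C:1 H:1 I:1
  CH2CH2OH → C:2 H:5 O:1
Element totals:
  C: 5
  H: 11
  I: 1
  O: 1
Molecular formula: C5H11IO.
Molar mass = 214.046 g/mol.
Mass from I: 1 × 126.904 = 126.904 g/mol.
%I = 126.904 / 214.046 × 100 = 59.29%.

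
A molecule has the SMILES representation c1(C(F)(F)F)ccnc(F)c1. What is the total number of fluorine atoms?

4

Atom tally by fragment:
  pyridine ring core → C:5 H:5 N:1
  (− 2 ring H displaced by substituents)
  + CF3 → C:1 F:3
  + F → F:1
Element totals:
  C: 6
  H: 3
  F: 4
  N: 1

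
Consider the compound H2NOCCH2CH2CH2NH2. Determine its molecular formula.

C4H10N2O

Atom tally by fragment:
  H2NOCCH2 → C:2 H:4 O:1 N:1
  CH2 → C:1 H:2
  CH2NH2 → C:1 H:4 N:1
Element totals:
  C: 4
  H: 10
  N: 2
  O: 1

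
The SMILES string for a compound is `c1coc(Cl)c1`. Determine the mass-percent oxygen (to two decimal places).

15.61%

Atom tally by fragment:
  furan ring core → C:4 H:4 O:1
  (− 1 ring H displaced by substituents)
  + Cl → Cl:1
Element totals:
  C: 4
  H: 3
  Cl: 1
  O: 1
Molecular formula: C4H3ClO.
Molar mass = 102.517 g/mol.
Mass from O: 1 × 15.999 = 15.999 g/mol.
%O = 15.999 / 102.517 × 100 = 15.61%.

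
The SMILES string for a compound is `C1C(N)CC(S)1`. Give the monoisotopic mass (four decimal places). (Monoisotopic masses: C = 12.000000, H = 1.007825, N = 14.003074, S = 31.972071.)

Atom tally by fragment:
  cyclobutane ring core → C:4 H:8
  (− 2 ring H displaced by substituents)
  + NH2 → N:1 H:2
  + SH → S:1 H:1
Element totals:
  C: 4
  H: 9
  N: 1
  S: 1
Molecular formula: C4H9NS.
  M = 4(12.0) + 9(1.007825) + 14.003074 + 31.972071
    = 48.000000 + 9.070425 + 14.003074 + 31.972071 = 103.045570

103.0456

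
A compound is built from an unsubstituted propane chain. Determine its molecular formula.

C3H8

Atom tally by fragment:
  CH3 → C:1 H:3
  CH2 → C:1 H:2
  CH3 → C:1 H:3
Element totals:
  C: 3
  H: 8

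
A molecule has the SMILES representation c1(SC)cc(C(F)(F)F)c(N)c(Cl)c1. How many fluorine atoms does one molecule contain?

3

Atom tally by fragment:
  benzene ring core → C:6 H:6
  (− 4 ring H displaced by substituents)
  + SCH3 → C:1 H:3 S:1
  + CF3 → C:1 F:3
  + NH2 → N:1 H:2
  + Cl → Cl:1
Element totals:
  C: 8
  H: 7
  Cl: 1
  F: 3
  N: 1
  S: 1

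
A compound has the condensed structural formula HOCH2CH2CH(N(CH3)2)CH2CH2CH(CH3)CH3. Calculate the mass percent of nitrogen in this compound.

8.08%

Atom tally by fragment:
  HOCH2 → C:1 H:3 O:1
  CH2 → C:1 H:2
  CH(N(CH3)2) → C:3 H:7 N:1
  CH2 → C:1 H:2
  CH2 → C:1 H:2
  CH(CH3) → C:2 H:4
  CH3 → C:1 H:3
Element totals:
  C: 10
  H: 23
  N: 1
  O: 1
Molecular formula: C10H23NO.
Molar mass = 173.300 g/mol.
Mass from N: 1 × 14.007 = 14.007 g/mol.
%N = 14.007 / 173.300 × 100 = 8.08%.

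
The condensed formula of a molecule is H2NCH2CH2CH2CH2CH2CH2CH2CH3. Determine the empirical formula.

C8H19N

Element totals:
  C: 8
  H: 19
  N: 1
Molecular formula: C8H19N.
gcd of subscripts (8, 19, 1) = 1, so the empirical formula equals the molecular formula.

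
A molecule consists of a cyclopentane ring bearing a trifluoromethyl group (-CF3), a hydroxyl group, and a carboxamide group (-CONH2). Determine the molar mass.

Atom tally by fragment:
  cyclopentane ring core → C:5 H:10
  (− 3 ring H displaced by substituents)
  + CF3 → C:1 F:3
  + OH → O:1 H:1
  + CONH2 → C:1 H:2 O:1 N:1
Element totals:
  C: 7
  H: 10
  F: 3
  N: 1
  O: 2
Molecular formula: C7H10F3NO2.
  M = 7(12.011) + 10(1.008) + 3(18.998) + 14.007 + 2(15.999)
    = 84.077 + 10.080 + 56.994 + 14.007 + 31.998 = 197.156

197.16 g/mol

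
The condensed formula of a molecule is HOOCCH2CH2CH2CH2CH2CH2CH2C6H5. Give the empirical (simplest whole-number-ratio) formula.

Element totals:
  C: 14
  H: 20
  O: 2
Molecular formula: C14H20O2.
gcd of subscripts = 2; dividing each by 2:
  C: 14/2 = 7
  H: 20/2 = 10
  O: 2/2 = 1

C7H10O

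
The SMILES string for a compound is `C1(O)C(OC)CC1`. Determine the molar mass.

Atom tally by fragment:
  cyclobutane ring core → C:4 H:8
  (− 2 ring H displaced by substituents)
  + OH → O:1 H:1
  + OCH3 → C:1 H:3 O:1
Element totals:
  C: 5
  H: 10
  O: 2
Molecular formula: C5H10O2.
  M = 5(12.011) + 10(1.008) + 2(15.999)
    = 60.055 + 10.080 + 31.998 = 102.133

102.13 g/mol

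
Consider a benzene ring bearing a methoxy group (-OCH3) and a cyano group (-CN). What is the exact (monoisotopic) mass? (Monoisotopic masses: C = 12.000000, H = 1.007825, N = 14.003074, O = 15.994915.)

Atom tally by fragment:
  benzene ring core → C:6 H:6
  (− 2 ring H displaced by substituents)
  + OCH3 → C:1 H:3 O:1
  + CN → C:1 N:1
Element totals:
  C: 8
  H: 7
  N: 1
  O: 1
Molecular formula: C8H7NO.
  M = 8(12.0) + 7(1.007825) + 14.003074 + 15.994915
    = 96.000000 + 7.054775 + 14.003074 + 15.994915 = 133.052764

133.0528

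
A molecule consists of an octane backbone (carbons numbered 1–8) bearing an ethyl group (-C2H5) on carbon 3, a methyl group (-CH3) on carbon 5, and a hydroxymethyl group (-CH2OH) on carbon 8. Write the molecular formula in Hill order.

C12H26O

Atom tally by fragment:
  CH3 → C:1 H:3
  CH2 → C:1 H:2
  CH(C2H5) → C:3 H:6
  CH2 → C:1 H:2
  CH(CH3) → C:2 H:4
  CH2 → C:1 H:2
  CH2 → C:1 H:2
  CH2CH2OH → C:2 H:5 O:1
Element totals:
  C: 12
  H: 26
  O: 1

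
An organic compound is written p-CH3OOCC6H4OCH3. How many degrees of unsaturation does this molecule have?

Element totals:
  C: 9
  H: 10
  O: 3
Molecular formula: C9H10O3.
DoU = (2C + 2 + N − H − X) / 2 = (2·9 + 2 + 0 − 10 − 0) / 2 = 5.

5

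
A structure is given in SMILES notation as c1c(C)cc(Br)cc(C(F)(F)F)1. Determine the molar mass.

239.03 g/mol

Atom tally by fragment:
  benzene ring core → C:6 H:6
  (− 3 ring H displaced by substituents)
  + CH3 → C:1 H:3
  + Br → Br:1
  + CF3 → C:1 F:3
Element totals:
  C: 8
  H: 6
  Br: 1
  F: 3
Molecular formula: C8H6BrF3.
  M = 8(12.011) + 6(1.008) + 79.904 + 3(18.998)
    = 96.088 + 6.048 + 79.904 + 56.994 = 239.034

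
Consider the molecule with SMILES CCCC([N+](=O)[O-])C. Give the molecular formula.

C5H11NO2

Atom tally by fragment:
  CH3 → C:1 H:3
  CH2 → C:1 H:2
  CH2 → C:1 H:2
  CH(NO2) → C:1 H:1 N:1 O:2
  CH3 → C:1 H:3
Element totals:
  C: 5
  H: 11
  N: 1
  O: 2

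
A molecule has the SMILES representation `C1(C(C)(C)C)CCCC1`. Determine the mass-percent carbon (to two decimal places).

85.63%

Atom tally by fragment:
  cyclopentane ring core → C:5 H:10
  (− 1 ring H displaced by substituents)
  + C(CH3)3 → C:4 H:9
Element totals:
  C: 9
  H: 18
Molecular formula: C9H18.
Molar mass = 126.243 g/mol.
Mass from C: 9 × 12.011 = 108.099 g/mol.
%C = 108.099 / 126.243 × 100 = 85.63%.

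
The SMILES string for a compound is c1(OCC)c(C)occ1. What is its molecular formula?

C7H10O2

Atom tally by fragment:
  furan ring core → C:4 H:4 O:1
  (− 2 ring H displaced by substituents)
  + OC2H5 → C:2 H:5 O:1
  + CH3 → C:1 H:3
Element totals:
  C: 7
  H: 10
  O: 2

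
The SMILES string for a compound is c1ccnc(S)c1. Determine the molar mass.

111.16 g/mol

Atom tally by fragment:
  pyridine ring core → C:5 H:5 N:1
  (− 1 ring H displaced by substituents)
  + SH → S:1 H:1
Element totals:
  C: 5
  H: 5
  N: 1
  S: 1
Molecular formula: C5H5NS.
  M = 5(12.011) + 5(1.008) + 14.007 + 32.06
    = 60.055 + 5.040 + 14.007 + 32.060 = 111.162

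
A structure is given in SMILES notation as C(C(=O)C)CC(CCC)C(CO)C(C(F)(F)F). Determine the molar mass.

254.29 g/mol

Atom tally by fragment:
  CH3COCH2 → C:3 H:5 O:1
  CH2 → C:1 H:2
  CH(CH2CH2CH3) → C:4 H:8
  CH(CH2OH) → C:2 H:4 O:1
  CH2CF3 → C:2 H:2 F:3
Element totals:
  C: 12
  H: 21
  F: 3
  O: 2
Molecular formula: C12H21F3O2.
  M = 12(12.011) + 21(1.008) + 3(18.998) + 2(15.999)
    = 144.132 + 21.168 + 56.994 + 31.998 = 254.292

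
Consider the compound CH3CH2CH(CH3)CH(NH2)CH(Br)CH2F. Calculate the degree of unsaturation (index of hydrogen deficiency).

Atom tally by fragment:
  CH3 → C:1 H:3
  CH2 → C:1 H:2
  CH(CH3) → C:2 H:4
  CH(NH2) → C:1 H:3 N:1
  CH(Br) → C:1 H:1 Br:1
  CH2F → C:1 H:2 F:1
Element totals:
  C: 7
  H: 15
  Br: 1
  F: 1
  N: 1
Molecular formula: C7H15BrFN.
DoU = (2C + 2 + N − H − X) / 2 = (2·7 + 2 + 1 − 15 − 2) / 2 = 0.

0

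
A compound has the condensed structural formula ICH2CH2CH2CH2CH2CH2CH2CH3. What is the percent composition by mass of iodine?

52.85%

Atom tally by fragment:
  ICH2 → C:1 H:2 I:1
  CH2 → C:1 H:2
  CH2 → C:1 H:2
  CH2 → C:1 H:2
  CH2 → C:1 H:2
  CH2 → C:1 H:2
  CH2 → C:1 H:2
  CH3 → C:1 H:3
Element totals:
  C: 8
  H: 17
  I: 1
Molecular formula: C8H17I.
Molar mass = 240.128 g/mol.
Mass from I: 1 × 126.904 = 126.904 g/mol.
%I = 126.904 / 240.128 × 100 = 52.85%.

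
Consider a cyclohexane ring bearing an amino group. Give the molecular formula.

Atom tally by fragment:
  cyclohexane ring core → C:6 H:12
  (− 1 ring H displaced by substituents)
  + NH2 → N:1 H:2
Element totals:
  C: 6
  H: 13
  N: 1

C6H13N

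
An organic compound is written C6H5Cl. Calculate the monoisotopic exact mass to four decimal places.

112.0080

Atom tally by fragment:
  benzene ring core → C:6 H:6
  (− 1 ring H displaced by substituents)
  + Cl → Cl:1
Element totals:
  C: 6
  H: 5
  Cl: 1
Molecular formula: C6H5Cl.
  M = 6(12.0) + 5(1.007825) + 34.968853
    = 72.000000 + 5.039125 + 34.968853 = 112.007978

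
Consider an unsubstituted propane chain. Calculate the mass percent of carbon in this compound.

Atom tally by fragment:
  CH3 → C:1 H:3
  CH2 → C:1 H:2
  CH3 → C:1 H:3
Element totals:
  C: 3
  H: 8
Molecular formula: C3H8.
Molar mass = 44.097 g/mol.
Mass from C: 3 × 12.011 = 36.033 g/mol.
%C = 36.033 / 44.097 × 100 = 81.71%.

81.71%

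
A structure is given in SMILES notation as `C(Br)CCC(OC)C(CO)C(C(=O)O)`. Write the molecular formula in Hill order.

Atom tally by fragment:
  BrCH2 → C:1 H:2 Br:1
  CH2 → C:1 H:2
  CH2 → C:1 H:2
  CH(OCH3) → C:2 H:4 O:1
  CH(CH2OH) → C:2 H:4 O:1
  CH2COOH → C:2 H:3 O:2
Element totals:
  C: 9
  H: 17
  Br: 1
  O: 4

C9H17BrO4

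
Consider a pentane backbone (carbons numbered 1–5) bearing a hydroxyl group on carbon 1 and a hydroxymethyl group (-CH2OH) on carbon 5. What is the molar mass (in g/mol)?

118.18 g/mol

Atom tally by fragment:
  HOCH2 → C:1 H:3 O:1
  CH2 → C:1 H:2
  CH2 → C:1 H:2
  CH2 → C:1 H:2
  CH2CH2OH → C:2 H:5 O:1
Element totals:
  C: 6
  H: 14
  O: 2
Molecular formula: C6H14O2.
  M = 6(12.011) + 14(1.008) + 2(15.999)
    = 72.066 + 14.112 + 31.998 = 118.176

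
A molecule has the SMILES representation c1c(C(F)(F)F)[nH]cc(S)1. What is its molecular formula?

Atom tally by fragment:
  pyrrole ring core → C:4 H:5 N:1
  (− 2 ring H displaced by substituents)
  + CF3 → C:1 F:3
  + SH → S:1 H:1
Element totals:
  C: 5
  H: 4
  F: 3
  N: 1
  S: 1

C5H4F3NS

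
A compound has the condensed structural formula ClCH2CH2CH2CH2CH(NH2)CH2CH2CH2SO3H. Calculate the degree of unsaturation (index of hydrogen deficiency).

0

Element totals:
  C: 8
  H: 18
  Cl: 1
  N: 1
  O: 3
  S: 1
Molecular formula: C8H18ClNO3S.
DoU = (2C + 2 + N − H − X) / 2 = (2·8 + 2 + 1 − 18 − 1) / 2 = 0.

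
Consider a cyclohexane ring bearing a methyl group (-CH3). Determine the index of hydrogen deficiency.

Atom tally by fragment:
  cyclohexane ring core → C:6 H:12
  (− 1 ring H displaced by substituents)
  + CH3 → C:1 H:3
Element totals:
  C: 7
  H: 14
Molecular formula: C7H14.
DoU = (2C + 2 + N − H − X) / 2 = (2·7 + 2 + 0 − 14 − 0) / 2 = 1.

1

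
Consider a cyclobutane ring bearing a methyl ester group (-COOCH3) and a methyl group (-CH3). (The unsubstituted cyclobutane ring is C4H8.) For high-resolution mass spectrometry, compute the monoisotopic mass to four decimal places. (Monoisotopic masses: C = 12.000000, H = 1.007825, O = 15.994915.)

Atom tally by fragment:
  cyclobutane ring core → C:4 H:8
  (− 2 ring H displaced by substituents)
  + COOCH3 → C:2 H:3 O:2
  + CH3 → C:1 H:3
Element totals:
  C: 7
  H: 12
  O: 2
Molecular formula: C7H12O2.
  M = 7(12.0) + 12(1.007825) + 2(15.994915)
    = 84.000000 + 12.093900 + 31.989830 = 128.083730

128.0837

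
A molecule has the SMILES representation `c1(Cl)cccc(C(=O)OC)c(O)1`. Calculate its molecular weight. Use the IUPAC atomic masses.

186.59 g/mol

Atom tally by fragment:
  benzene ring core → C:6 H:6
  (− 3 ring H displaced by substituents)
  + Cl → Cl:1
  + COOCH3 → C:2 H:3 O:2
  + OH → O:1 H:1
Element totals:
  C: 8
  H: 7
  Cl: 1
  O: 3
Molecular formula: C8H7ClO3.
  M = 8(12.011) + 7(1.008) + 35.45 + 3(15.999)
    = 96.088 + 7.056 + 35.450 + 47.997 = 186.591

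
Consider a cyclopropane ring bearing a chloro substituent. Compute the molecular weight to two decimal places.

Atom tally by fragment:
  cyclopropane ring core → C:3 H:6
  (− 1 ring H displaced by substituents)
  + Cl → Cl:1
Element totals:
  C: 3
  H: 5
  Cl: 1
Molecular formula: C3H5Cl.
  M = 3(12.011) + 5(1.008) + 35.45
    = 36.033 + 5.040 + 35.450 = 76.523

76.52 g/mol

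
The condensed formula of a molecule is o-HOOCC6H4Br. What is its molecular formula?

Element totals:
  C: 7
  H: 5
  Br: 1
  O: 2

C7H5BrO2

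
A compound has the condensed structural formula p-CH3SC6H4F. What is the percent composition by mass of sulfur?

Atom tally by fragment:
  benzene ring core → C:6 H:6
  (− 2 ring H displaced by substituents)
  + SCH3 → C:1 H:3 S:1
  + F → F:1
Element totals:
  C: 7
  H: 7
  F: 1
  S: 1
Molecular formula: C7H7FS.
Molar mass = 142.191 g/mol.
Mass from S: 1 × 32.06 = 32.060 g/mol.
%S = 32.060 / 142.191 × 100 = 22.55%.

22.55%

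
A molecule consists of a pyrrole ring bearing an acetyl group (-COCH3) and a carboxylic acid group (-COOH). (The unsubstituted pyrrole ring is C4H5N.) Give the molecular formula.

C7H7NO3

Atom tally by fragment:
  pyrrole ring core → C:4 H:5 N:1
  (− 2 ring H displaced by substituents)
  + COCH3 → C:2 H:3 O:1
  + COOH → C:1 H:1 O:2
Element totals:
  C: 7
  H: 7
  N: 1
  O: 3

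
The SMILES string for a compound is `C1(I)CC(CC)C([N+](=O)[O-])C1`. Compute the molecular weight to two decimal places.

269.08 g/mol

Atom tally by fragment:
  cyclopentane ring core → C:5 H:10
  (− 3 ring H displaced by substituents)
  + I → I:1
  + C2H5 → C:2 H:5
  + NO2 → N:1 O:2
Element totals:
  C: 7
  H: 12
  I: 1
  N: 1
  O: 2
Molecular formula: C7H12INO2.
  M = 7(12.011) + 12(1.008) + 126.904 + 14.007 + 2(15.999)
    = 84.077 + 12.096 + 126.904 + 14.007 + 31.998 = 269.082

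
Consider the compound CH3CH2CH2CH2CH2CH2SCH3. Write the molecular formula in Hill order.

C7H16S

Atom tally by fragment:
  CH3 → C:1 H:3
  CH2 → C:1 H:2
  CH2 → C:1 H:2
  CH2 → C:1 H:2
  CH2 → C:1 H:2
  CH2SCH3 → C:2 H:5 S:1
Element totals:
  C: 7
  H: 16
  S: 1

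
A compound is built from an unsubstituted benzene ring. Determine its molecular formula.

Atom tally by fragment:
  benzene ring core → C:6 H:6
Element totals:
  C: 6
  H: 6

C6H6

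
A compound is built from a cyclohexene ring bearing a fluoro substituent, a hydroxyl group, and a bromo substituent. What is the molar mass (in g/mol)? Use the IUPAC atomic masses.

Atom tally by fragment:
  cyclohexene ring core → C:6 H:10
  (− 3 ring H displaced by substituents)
  + F → F:1
  + OH → O:1 H:1
  + Br → Br:1
Element totals:
  C: 6
  H: 8
  Br: 1
  F: 1
  O: 1
Molecular formula: C6H8BrFO.
  M = 6(12.011) + 8(1.008) + 79.904 + 18.998 + 15.999
    = 72.066 + 8.064 + 79.904 + 18.998 + 15.999 = 195.031

195.03 g/mol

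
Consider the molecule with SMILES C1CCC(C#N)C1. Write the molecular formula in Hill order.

C6H9N

Atom tally by fragment:
  cyclopentane ring core → C:5 H:10
  (− 1 ring H displaced by substituents)
  + CN → C:1 N:1
Element totals:
  C: 6
  H: 9
  N: 1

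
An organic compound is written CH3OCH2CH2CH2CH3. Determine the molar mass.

Atom tally by fragment:
  CH3OCH2 → C:2 H:5 O:1
  CH2 → C:1 H:2
  CH2 → C:1 H:2
  CH3 → C:1 H:3
Element totals:
  C: 5
  H: 12
  O: 1
Molecular formula: C5H12O.
  M = 5(12.011) + 12(1.008) + 15.999
    = 60.055 + 12.096 + 15.999 = 88.150

88.15 g/mol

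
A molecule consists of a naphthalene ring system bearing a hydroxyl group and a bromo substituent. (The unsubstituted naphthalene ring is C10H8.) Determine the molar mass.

223.07 g/mol

Atom tally by fragment:
  naphthalene ring system core → C:10 H:8
  (− 2 ring H displaced by substituents)
  + OH → O:1 H:1
  + Br → Br:1
Element totals:
  C: 10
  H: 7
  Br: 1
  O: 1
Molecular formula: C10H7BrO.
  M = 10(12.011) + 7(1.008) + 79.904 + 15.999
    = 120.110 + 7.056 + 79.904 + 15.999 = 223.069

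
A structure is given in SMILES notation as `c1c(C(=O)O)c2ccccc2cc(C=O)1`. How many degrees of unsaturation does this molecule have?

9

Atom tally by fragment:
  naphthalene ring system core → C:10 H:8
  (− 2 ring H displaced by substituents)
  + COOH → C:1 H:1 O:2
  + CHO → C:1 H:1 O:1
Element totals:
  C: 12
  H: 8
  O: 3
Molecular formula: C12H8O3.
DoU = (2C + 2 + N − H − X) / 2 = (2·12 + 2 + 0 − 8 − 0) / 2 = 9.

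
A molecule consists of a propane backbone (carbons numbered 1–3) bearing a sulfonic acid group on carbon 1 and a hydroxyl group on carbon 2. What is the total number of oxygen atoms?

Atom tally by fragment:
  HO3SCH2 → C:1 H:3 S:1 O:3
  CH(OH) → C:1 H:2 O:1
  CH3 → C:1 H:3
Element totals:
  C: 3
  H: 8
  O: 4
  S: 1

4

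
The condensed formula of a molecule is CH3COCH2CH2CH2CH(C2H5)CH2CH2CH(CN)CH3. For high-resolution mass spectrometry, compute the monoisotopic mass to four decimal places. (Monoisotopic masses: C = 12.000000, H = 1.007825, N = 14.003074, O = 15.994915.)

209.1780

Element totals:
  C: 13
  H: 23
  N: 1
  O: 1
Molecular formula: C13H23NO.
  M = 13(12.0) + 23(1.007825) + 14.003074 + 15.994915
    = 156.000000 + 23.179975 + 14.003074 + 15.994915 = 209.177964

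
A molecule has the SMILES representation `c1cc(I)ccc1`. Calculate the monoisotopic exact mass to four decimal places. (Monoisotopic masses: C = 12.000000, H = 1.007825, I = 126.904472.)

Atom tally by fragment:
  benzene ring core → C:6 H:6
  (− 1 ring H displaced by substituents)
  + I → I:1
Element totals:
  C: 6
  H: 5
  I: 1
Molecular formula: C6H5I.
  M = 6(12.0) + 5(1.007825) + 126.904472
    = 72.000000 + 5.039125 + 126.904472 = 203.943597

203.9436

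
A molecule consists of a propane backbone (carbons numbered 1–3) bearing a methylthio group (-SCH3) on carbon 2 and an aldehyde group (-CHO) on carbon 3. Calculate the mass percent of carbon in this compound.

50.81%

Atom tally by fragment:
  CH3 → C:1 H:3
  CH(SCH3) → C:2 H:4 S:1
  CH2CHO → C:2 H:3 O:1
Element totals:
  C: 5
  H: 10
  O: 1
  S: 1
Molecular formula: C5H10OS.
Molar mass = 118.194 g/mol.
Mass from C: 5 × 12.011 = 60.055 g/mol.
%C = 60.055 / 118.194 × 100 = 50.81%.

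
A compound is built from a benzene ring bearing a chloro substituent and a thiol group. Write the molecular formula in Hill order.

Atom tally by fragment:
  benzene ring core → C:6 H:6
  (− 2 ring H displaced by substituents)
  + Cl → Cl:1
  + SH → S:1 H:1
Element totals:
  C: 6
  H: 5
  Cl: 1
  S: 1

C6H5ClS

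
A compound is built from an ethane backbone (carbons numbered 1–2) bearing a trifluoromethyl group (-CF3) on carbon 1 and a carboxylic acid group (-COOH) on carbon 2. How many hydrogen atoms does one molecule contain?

Atom tally by fragment:
  F3CCH2 → C:2 H:2 F:3
  CH2COOH → C:2 H:3 O:2
Element totals:
  C: 4
  H: 5
  F: 3
  O: 2

5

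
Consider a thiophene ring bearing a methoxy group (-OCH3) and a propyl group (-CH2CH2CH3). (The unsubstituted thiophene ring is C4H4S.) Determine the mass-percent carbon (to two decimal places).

61.50%

Atom tally by fragment:
  thiophene ring core → C:4 H:4 S:1
  (− 2 ring H displaced by substituents)
  + OCH3 → C:1 H:3 O:1
  + CH2CH2CH3 → C:3 H:7
Element totals:
  C: 8
  H: 12
  O: 1
  S: 1
Molecular formula: C8H12OS.
Molar mass = 156.243 g/mol.
Mass from C: 8 × 12.011 = 96.088 g/mol.
%C = 96.088 / 156.243 × 100 = 61.50%.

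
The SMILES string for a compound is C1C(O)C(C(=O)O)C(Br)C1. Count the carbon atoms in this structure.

Atom tally by fragment:
  cyclopentane ring core → C:5 H:10
  (− 3 ring H displaced by substituents)
  + OH → O:1 H:1
  + COOH → C:1 H:1 O:2
  + Br → Br:1
Element totals:
  C: 6
  H: 9
  Br: 1
  O: 3

6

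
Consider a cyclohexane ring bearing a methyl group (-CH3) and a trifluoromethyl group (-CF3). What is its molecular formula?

Atom tally by fragment:
  cyclohexane ring core → C:6 H:12
  (− 2 ring H displaced by substituents)
  + CH3 → C:1 H:3
  + CF3 → C:1 F:3
Element totals:
  C: 8
  H: 13
  F: 3

C8H13F3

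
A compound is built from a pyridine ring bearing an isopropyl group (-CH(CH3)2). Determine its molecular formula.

C8H11N

Atom tally by fragment:
  pyridine ring core → C:5 H:5 N:1
  (− 1 ring H displaced by substituents)
  + CH(CH3)2 → C:3 H:7
Element totals:
  C: 8
  H: 11
  N: 1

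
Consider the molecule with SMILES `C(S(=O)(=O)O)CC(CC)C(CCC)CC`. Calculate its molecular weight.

236.37 g/mol

Atom tally by fragment:
  HO3SCH2 → C:1 H:3 S:1 O:3
  CH2 → C:1 H:2
  CH(C2H5) → C:3 H:6
  CH(CH2CH2CH3) → C:4 H:8
  CH2 → C:1 H:2
  CH3 → C:1 H:3
Element totals:
  C: 11
  H: 24
  O: 3
  S: 1
Molecular formula: C11H24O3S.
  M = 11(12.011) + 24(1.008) + 3(15.999) + 32.06
    = 132.121 + 24.192 + 47.997 + 32.060 = 236.370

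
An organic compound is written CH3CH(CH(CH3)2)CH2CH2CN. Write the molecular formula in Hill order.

Atom tally by fragment:
  CH3 → C:1 H:3
  CH(CH(CH3)2) → C:4 H:8
  CH2 → C:1 H:2
  CH2CN → C:2 H:2 N:1
Element totals:
  C: 8
  H: 15
  N: 1

C8H15N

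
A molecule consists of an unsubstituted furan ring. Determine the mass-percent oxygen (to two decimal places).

23.50%

Atom tally by fragment:
  furan ring core → C:4 H:4 O:1
Element totals:
  C: 4
  H: 4
  O: 1
Molecular formula: C4H4O.
Molar mass = 68.075 g/mol.
Mass from O: 1 × 15.999 = 15.999 g/mol.
%O = 15.999 / 68.075 × 100 = 23.50%.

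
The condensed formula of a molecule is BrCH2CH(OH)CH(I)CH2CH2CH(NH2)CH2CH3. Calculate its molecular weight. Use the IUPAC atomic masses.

Atom tally by fragment:
  BrCH2 → C:1 H:2 Br:1
  CH(OH) → C:1 H:2 O:1
  CH(I) → C:1 H:1 I:1
  CH2 → C:1 H:2
  CH2 → C:1 H:2
  CH(NH2) → C:1 H:3 N:1
  CH2 → C:1 H:2
  CH3 → C:1 H:3
Element totals:
  C: 8
  H: 17
  Br: 1
  I: 1
  N: 1
  O: 1
Molecular formula: C8H17BrINO.
  M = 8(12.011) + 17(1.008) + 79.904 + 126.904 + 14.007 + 15.999
    = 96.088 + 17.136 + 79.904 + 126.904 + 14.007 + 15.999 = 350.038

350.04 g/mol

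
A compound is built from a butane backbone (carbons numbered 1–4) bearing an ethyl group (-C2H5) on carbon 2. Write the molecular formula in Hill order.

Atom tally by fragment:
  CH3 → C:1 H:3
  CH(C2H5) → C:3 H:6
  CH2 → C:1 H:2
  CH3 → C:1 H:3
Element totals:
  C: 6
  H: 14

C6H14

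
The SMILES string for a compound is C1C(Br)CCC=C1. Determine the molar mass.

161.04 g/mol

Atom tally by fragment:
  cyclohexene ring core → C:6 H:10
  (− 1 ring H displaced by substituents)
  + Br → Br:1
Element totals:
  C: 6
  H: 9
  Br: 1
Molecular formula: C6H9Br.
  M = 6(12.011) + 9(1.008) + 79.904
    = 72.066 + 9.072 + 79.904 = 161.042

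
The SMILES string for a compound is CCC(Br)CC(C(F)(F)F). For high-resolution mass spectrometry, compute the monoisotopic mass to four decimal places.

Atom tally by fragment:
  CH3 → C:1 H:3
  CH2 → C:1 H:2
  CH(Br) → C:1 H:1 Br:1
  CH2 → C:1 H:2
  CH2CF3 → C:2 H:2 F:3
Element totals:
  C: 6
  H: 10
  Br: 1
  F: 3
Molecular formula: C6H10BrF3.
  M = 6(12.0) + 10(1.007825) + 78.918338 + 3(18.998403)
    = 72.000000 + 10.078250 + 78.918338 + 56.995209 = 217.991797

217.9918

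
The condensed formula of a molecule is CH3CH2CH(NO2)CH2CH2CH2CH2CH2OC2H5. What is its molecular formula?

C10H21NO3

Atom tally by fragment:
  CH3 → C:1 H:3
  CH2 → C:1 H:2
  CH(NO2) → C:1 H:1 N:1 O:2
  CH2 → C:1 H:2
  CH2 → C:1 H:2
  CH2 → C:1 H:2
  CH2 → C:1 H:2
  CH2OC2H5 → C:3 H:7 O:1
Element totals:
  C: 10
  H: 21
  N: 1
  O: 3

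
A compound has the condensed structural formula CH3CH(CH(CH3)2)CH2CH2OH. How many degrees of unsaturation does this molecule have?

Element totals:
  C: 7
  H: 16
  O: 1
Molecular formula: C7H16O.
DoU = (2C + 2 + N − H − X) / 2 = (2·7 + 2 + 0 − 16 − 0) / 2 = 0.

0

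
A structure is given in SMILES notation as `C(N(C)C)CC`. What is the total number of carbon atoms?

Atom tally by fragment:
  (CH3)2NCH2 → C:3 H:8 N:1
  CH2 → C:1 H:2
  CH3 → C:1 H:3
Element totals:
  C: 5
  H: 13
  N: 1

5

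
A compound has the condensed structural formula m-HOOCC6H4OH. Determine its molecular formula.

Atom tally by fragment:
  benzene ring core → C:6 H:6
  (− 2 ring H displaced by substituents)
  + COOH → C:1 H:1 O:2
  + OH → O:1 H:1
Element totals:
  C: 7
  H: 6
  O: 3

C7H6O3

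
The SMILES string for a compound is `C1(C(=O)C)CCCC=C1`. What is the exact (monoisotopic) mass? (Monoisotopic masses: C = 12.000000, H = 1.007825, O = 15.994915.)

Atom tally by fragment:
  cyclohexene ring core → C:6 H:10
  (− 1 ring H displaced by substituents)
  + COCH3 → C:2 H:3 O:1
Element totals:
  C: 8
  H: 12
  O: 1
Molecular formula: C8H12O.
  M = 8(12.0) + 12(1.007825) + 15.994915
    = 96.000000 + 12.093900 + 15.994915 = 124.088815

124.0888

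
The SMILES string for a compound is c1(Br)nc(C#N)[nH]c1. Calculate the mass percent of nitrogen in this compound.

24.43%

Atom tally by fragment:
  imidazole ring core → C:3 H:4 N:2
  (− 2 ring H displaced by substituents)
  + Br → Br:1
  + CN → C:1 N:1
Element totals:
  C: 4
  H: 2
  Br: 1
  N: 3
Molecular formula: C4H2BrN3.
Molar mass = 171.985 g/mol.
Mass from N: 3 × 14.007 = 42.021 g/mol.
%N = 42.021 / 171.985 × 100 = 24.43%.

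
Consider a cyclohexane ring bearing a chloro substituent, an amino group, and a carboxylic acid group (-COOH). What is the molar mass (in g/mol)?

177.63 g/mol

Atom tally by fragment:
  cyclohexane ring core → C:6 H:12
  (− 3 ring H displaced by substituents)
  + Cl → Cl:1
  + NH2 → N:1 H:2
  + COOH → C:1 H:1 O:2
Element totals:
  C: 7
  H: 12
  Cl: 1
  N: 1
  O: 2
Molecular formula: C7H12ClNO2.
  M = 7(12.011) + 12(1.008) + 35.45 + 14.007 + 2(15.999)
    = 84.077 + 12.096 + 35.450 + 14.007 + 31.998 = 177.628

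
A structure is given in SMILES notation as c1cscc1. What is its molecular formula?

Atom tally by fragment:
  thiophene ring core → C:4 H:4 S:1
Element totals:
  C: 4
  H: 4
  S: 1

C4H4S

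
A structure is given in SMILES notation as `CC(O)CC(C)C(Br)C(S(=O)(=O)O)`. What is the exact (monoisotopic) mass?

Atom tally by fragment:
  CH3 → C:1 H:3
  CH(OH) → C:1 H:2 O:1
  CH2 → C:1 H:2
  CH(CH3) → C:2 H:4
  CH(Br) → C:1 H:1 Br:1
  CH2SO3H → C:1 H:3 S:1 O:3
Element totals:
  C: 7
  H: 15
  Br: 1
  O: 4
  S: 1
Molecular formula: C7H15BrO4S.
  M = 7(12.0) + 15(1.007825) + 78.918338 + 4(15.994915) + 31.972071
    = 84.000000 + 15.117375 + 78.918338 + 63.979660 + 31.972071 = 273.987444

273.9874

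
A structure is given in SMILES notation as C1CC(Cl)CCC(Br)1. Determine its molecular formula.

Atom tally by fragment:
  cyclohexane ring core → C:6 H:12
  (− 2 ring H displaced by substituents)
  + Cl → Cl:1
  + Br → Br:1
Element totals:
  C: 6
  H: 10
  Br: 1
  Cl: 1

C6H10BrCl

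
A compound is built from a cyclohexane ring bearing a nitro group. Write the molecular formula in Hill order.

Atom tally by fragment:
  cyclohexane ring core → C:6 H:12
  (− 1 ring H displaced by substituents)
  + NO2 → N:1 O:2
Element totals:
  C: 6
  H: 11
  N: 1
  O: 2

C6H11NO2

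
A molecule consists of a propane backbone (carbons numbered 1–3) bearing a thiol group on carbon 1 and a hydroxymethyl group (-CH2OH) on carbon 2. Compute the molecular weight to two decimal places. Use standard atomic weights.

106.18 g/mol

Atom tally by fragment:
  HSCH2 → C:1 H:3 S:1
  CH(CH2OH) → C:2 H:4 O:1
  CH3 → C:1 H:3
Element totals:
  C: 4
  H: 10
  O: 1
  S: 1
Molecular formula: C4H10OS.
  M = 4(12.011) + 10(1.008) + 15.999 + 32.06
    = 48.044 + 10.080 + 15.999 + 32.060 = 106.183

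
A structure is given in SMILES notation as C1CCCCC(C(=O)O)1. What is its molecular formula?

C7H12O2

Atom tally by fragment:
  cyclohexane ring core → C:6 H:12
  (− 1 ring H displaced by substituents)
  + COOH → C:1 H:1 O:2
Element totals:
  C: 7
  H: 12
  O: 2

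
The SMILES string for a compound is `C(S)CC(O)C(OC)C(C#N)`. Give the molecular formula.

Atom tally by fragment:
  HSCH2 → C:1 H:3 S:1
  CH2 → C:1 H:2
  CH(OH) → C:1 H:2 O:1
  CH(OCH3) → C:2 H:4 O:1
  CH2CN → C:2 H:2 N:1
Element totals:
  C: 7
  H: 13
  N: 1
  O: 2
  S: 1

C7H13NO2S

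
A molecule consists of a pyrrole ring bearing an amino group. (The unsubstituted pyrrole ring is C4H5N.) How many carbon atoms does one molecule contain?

Atom tally by fragment:
  pyrrole ring core → C:4 H:5 N:1
  (− 1 ring H displaced by substituents)
  + NH2 → N:1 H:2
Element totals:
  C: 4
  H: 6
  N: 2

4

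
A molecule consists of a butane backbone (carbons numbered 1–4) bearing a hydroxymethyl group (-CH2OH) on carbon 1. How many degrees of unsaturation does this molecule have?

Atom tally by fragment:
  HOCH2CH2 → C:2 H:5 O:1
  CH2 → C:1 H:2
  CH2 → C:1 H:2
  CH3 → C:1 H:3
Element totals:
  C: 5
  H: 12
  O: 1
Molecular formula: C5H12O.
DoU = (2C + 2 + N − H − X) / 2 = (2·5 + 2 + 0 − 12 − 0) / 2 = 0.

0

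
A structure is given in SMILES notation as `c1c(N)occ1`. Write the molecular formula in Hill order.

Atom tally by fragment:
  furan ring core → C:4 H:4 O:1
  (− 1 ring H displaced by substituents)
  + NH2 → N:1 H:2
Element totals:
  C: 4
  H: 5
  N: 1
  O: 1

C4H5NO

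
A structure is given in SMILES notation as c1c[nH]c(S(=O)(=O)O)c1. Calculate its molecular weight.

147.15 g/mol

Atom tally by fragment:
  pyrrole ring core → C:4 H:5 N:1
  (− 1 ring H displaced by substituents)
  + SO3H → S:1 O:3 H:1
Element totals:
  C: 4
  H: 5
  N: 1
  O: 3
  S: 1
Molecular formula: C4H5NO3S.
  M = 4(12.011) + 5(1.008) + 14.007 + 3(15.999) + 32.06
    = 48.044 + 5.040 + 14.007 + 47.997 + 32.060 = 147.148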